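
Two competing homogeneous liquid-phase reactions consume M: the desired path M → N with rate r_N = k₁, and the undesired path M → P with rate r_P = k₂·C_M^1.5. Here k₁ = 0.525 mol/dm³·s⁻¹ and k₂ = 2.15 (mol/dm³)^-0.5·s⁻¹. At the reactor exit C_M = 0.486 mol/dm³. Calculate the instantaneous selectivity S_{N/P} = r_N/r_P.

0.721

S_{N/P} = r_N/r_P = (k₁)/(k₂·C_M^1.5) = (k₁/k₂)·C_M^-1.5.
= (0.525) / (2.15×0.4860^1.5) = 0.5250/0.7284 = 0.721.
The undesired path is higher order in M, so low C_M (CSTR or dilute feed) favours N.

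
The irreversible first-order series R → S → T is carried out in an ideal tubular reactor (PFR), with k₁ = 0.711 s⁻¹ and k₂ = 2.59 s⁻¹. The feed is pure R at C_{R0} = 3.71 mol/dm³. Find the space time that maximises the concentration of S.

Setting dC_S/dτ = 0 gives τ_opt = ln(k₂/k₁)/(k₂−k₁).
= ln(2.59/0.711)/(2.59−0.711) = ln(3.643)/1.879 = 1.293/1.879 = 0.688 s.

0.688 s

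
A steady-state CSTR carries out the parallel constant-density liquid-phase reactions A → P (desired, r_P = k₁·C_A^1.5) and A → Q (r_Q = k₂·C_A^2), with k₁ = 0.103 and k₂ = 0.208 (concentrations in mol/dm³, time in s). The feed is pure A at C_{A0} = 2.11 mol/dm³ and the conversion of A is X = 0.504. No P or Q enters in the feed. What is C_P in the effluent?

Exit C_A = C_{A0}(1−X) = 2.11×0.496 = 1.047 mol/dm³.
Rates in a CSTR are evaluated at the outlet concentration: r_P = 0.103×1.047^1.5 = 0.1103, r_Q = 0.208×1.047^2 = 0.2278.
Fraction of consumed A going to P: r_P/(r_P+r_Q) = 0.3262.
C_P = 0.3262·C_{A0}·X = 0.3262×2.11×0.504 = 0.347 mol/dm³.

0.347 mol/dm³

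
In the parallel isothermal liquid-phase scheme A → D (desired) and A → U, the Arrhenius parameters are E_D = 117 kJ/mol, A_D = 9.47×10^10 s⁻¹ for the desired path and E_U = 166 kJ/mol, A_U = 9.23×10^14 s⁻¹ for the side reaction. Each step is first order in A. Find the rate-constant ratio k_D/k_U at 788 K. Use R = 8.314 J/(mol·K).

0.182

k_D/k_U = (A_D/A_U)·exp[−(E_D−E_U)/(RT)] = (A_D/A_U)·exp[(E_U−E_D)/(RT)].
(E_U−E_D)/(RT) = (166−117)×10³/(8.314×788) = 49000/6551 = 7.479.
k_D/k_U = (9.47×10^10/9.23×10^14)·exp(7.479) = 1.026×10^-4 × 1771 = 0.182.
Since E_D < E_U, lowering the temperature improves selectivity toward D.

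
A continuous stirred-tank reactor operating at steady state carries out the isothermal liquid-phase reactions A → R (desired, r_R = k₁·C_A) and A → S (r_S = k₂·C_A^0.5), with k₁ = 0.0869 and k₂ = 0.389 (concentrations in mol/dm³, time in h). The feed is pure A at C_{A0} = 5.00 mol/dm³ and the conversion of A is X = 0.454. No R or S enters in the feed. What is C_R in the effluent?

0.612 mol/dm³

Exit C_A = C_{A0}(1−X) = 5.00×0.546 = 2.730 mol/dm³.
Rates in a CSTR are evaluated at the outlet concentration: r_R = 0.0869×2.730 = 0.2372, r_S = 0.389×2.730^0.5 = 0.6427.
Fraction of consumed A going to R: r_R/(r_R+r_S) = 0.2696.
C_R = 0.2696·C_{A0}·X = 0.2696×5.00×0.454 = 0.612 mol/dm³.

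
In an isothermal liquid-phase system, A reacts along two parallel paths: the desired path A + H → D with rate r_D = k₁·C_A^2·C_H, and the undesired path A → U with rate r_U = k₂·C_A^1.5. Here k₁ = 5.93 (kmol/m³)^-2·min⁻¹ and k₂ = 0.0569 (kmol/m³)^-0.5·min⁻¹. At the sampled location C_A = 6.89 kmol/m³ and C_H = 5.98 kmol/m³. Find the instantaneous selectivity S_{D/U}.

1636

S_{D/U} = r_D/r_U = (k₁·C_A^2·C_H)/(k₂·C_A^1.5) = (k₁/k₂)·C_A^0.5·C_H.
= (5.93×6.890^2×5.980) / (0.0569×6.890^1.5) = 1683/1.029 = 1636.
Since the desired path is higher order in A, keeping C_A high (PFR or concentrated feed) favours D.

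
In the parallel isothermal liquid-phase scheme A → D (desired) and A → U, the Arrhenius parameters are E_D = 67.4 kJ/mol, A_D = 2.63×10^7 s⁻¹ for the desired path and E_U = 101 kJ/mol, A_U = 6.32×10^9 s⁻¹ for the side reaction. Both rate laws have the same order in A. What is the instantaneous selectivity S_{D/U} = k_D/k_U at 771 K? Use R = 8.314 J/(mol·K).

k_D/k_U = (A_D/A_U)·exp[−(E_D−E_U)/(RT)] = (A_D/A_U)·exp[(E_U−E_D)/(RT)].
(E_U−E_D)/(RT) = (101−67.4)×10³/(8.314×771) = 33600/6410 = 5.242.
k_D/k_U = (2.63×10^7/6.32×10^9)·exp(5.242) = 0.004161 × 189.0 = 0.786.
Since E_D < E_U, lowering the temperature improves selectivity toward D.

0.786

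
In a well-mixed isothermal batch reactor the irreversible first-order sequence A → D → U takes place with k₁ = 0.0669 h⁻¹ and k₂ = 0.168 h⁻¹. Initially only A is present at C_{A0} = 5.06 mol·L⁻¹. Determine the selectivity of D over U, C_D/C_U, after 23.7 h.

For first-order series with pure A initially, C_D(t) = k₁C_{A0}/(k₂−k₁)·(e^(−k₁t) − e^(−k₂t)).
e^(−k₁t) = e^(−0.0669×23.7) = e^(−1.586) = 0.2048; e^(−k₂t) = e^(−3.982) = 0.01866.
C_D = 0.0669×5.06/(0.168−0.0669) × (0.2048−0.01866) = 3.348×0.1862 = 0.6234 mol·L⁻¹.
C_A = C_{A0}e^(−k₁t) = 1.036 mol·L⁻¹, so C_U = C_{A0}−C_A−C_D = 3.400 mol·L⁻¹; C_D/C_U = 0.183.

0.183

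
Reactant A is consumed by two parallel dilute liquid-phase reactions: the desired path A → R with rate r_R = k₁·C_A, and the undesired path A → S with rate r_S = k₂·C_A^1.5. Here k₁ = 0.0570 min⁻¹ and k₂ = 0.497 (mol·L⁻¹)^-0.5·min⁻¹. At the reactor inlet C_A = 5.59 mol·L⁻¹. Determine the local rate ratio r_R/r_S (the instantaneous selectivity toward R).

S_{R/S} = r_R/r_S = (k₁·C_A)/(k₂·C_A^1.5) = (k₁/k₂)·C_A^-0.5.
= (0.0570×5.590) / (0.497×5.590^1.5) = 0.3186/6.569 = 0.0485.
The undesired path is higher order in A, so low C_A (CSTR or dilute feed) favours R.

0.0485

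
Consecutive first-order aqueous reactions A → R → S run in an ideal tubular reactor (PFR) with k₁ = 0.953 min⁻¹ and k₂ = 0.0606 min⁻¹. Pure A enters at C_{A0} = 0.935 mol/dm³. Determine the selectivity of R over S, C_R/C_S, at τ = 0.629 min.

47.4

The intermediate concentration in a first-order A→B→C sequence is C_R = k₁C_{A0}(e^(−k₁τ) − e^(−k₂τ))/(k₂−k₁).
e^(−k₁τ) = e^(−0.953×0.629) = e^(−0.5994) = 0.5491; e^(−k₂τ) = e^(−0.03812) = 0.9626.
C_R = 0.953×0.935/(0.0606−0.953) × (0.5491−0.9626) = (-0.9985)×(-0.4135) = 0.4129 mol/dm³.
C_A = C_{A0}e^(−k₁τ) = 0.5134 mol/dm³, so C_S = C_{A0}−C_A−C_R = 0.008716 mol/dm³; C_R/C_S = 47.4.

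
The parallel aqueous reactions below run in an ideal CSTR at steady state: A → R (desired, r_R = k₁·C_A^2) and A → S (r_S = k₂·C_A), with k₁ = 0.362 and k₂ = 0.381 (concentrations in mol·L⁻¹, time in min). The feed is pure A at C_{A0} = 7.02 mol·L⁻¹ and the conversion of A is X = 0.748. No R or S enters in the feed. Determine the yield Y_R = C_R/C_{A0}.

Exit C_A = C_{A0}(1−X) = 7.02×0.252 = 1.769 mol·L⁻¹.
In a CSTR the entire volume is at exit conditions, so r_R = 0.362×1.769^2 = 1.133 and r_S = 0.381×1.769 = 0.6740.
Fraction of consumed A going to R: r_R/(r_R+r_S) = 0.6270.
C_R = 0.6270·C_{A0}·X = 0.6270×7.02×0.748 = 3.29 mol·L⁻¹; Y_R = C_R/C_{A0} = 0.469.

0.469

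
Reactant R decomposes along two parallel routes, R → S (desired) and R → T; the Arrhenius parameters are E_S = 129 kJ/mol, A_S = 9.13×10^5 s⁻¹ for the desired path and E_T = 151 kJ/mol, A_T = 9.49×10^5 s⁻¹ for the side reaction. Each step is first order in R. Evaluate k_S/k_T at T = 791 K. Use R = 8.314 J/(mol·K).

With equal orders, S_{S/T} = k_S/k_T = (A_S/A_T)·exp[(E_T−E_S)/(RT)].
(E_T−E_S)/(RT) = (151−129)×10³/(8.314×791) = 22000/6576 = 3.345.
k_S/k_T = (9.13×10^5/9.49×10^5)·exp(3.345) = 0.9621 × 28.37 = 27.3.

27.3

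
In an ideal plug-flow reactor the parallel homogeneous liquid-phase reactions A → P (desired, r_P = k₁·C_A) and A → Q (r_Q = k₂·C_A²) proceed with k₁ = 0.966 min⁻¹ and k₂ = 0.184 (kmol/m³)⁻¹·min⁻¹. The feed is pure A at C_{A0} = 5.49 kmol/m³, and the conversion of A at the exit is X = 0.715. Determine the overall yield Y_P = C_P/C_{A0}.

0.435

C_A = C_{A0}(1−X) = 1.565 kmol/m³.
Along a PFR/batch, dC_P/dC_A = −r_P/(r_P+r_Q) = −k₁/(k₁+k₂·C_A).
Integrating from C_{A0} to C_A: C_P = (0.966/0.184)·ln[(0.966+0.184·5.49)/(0.966+0.184·1.56)] = 5.250·ln(1.976/1.254) = 2.388 kmol/m³.
Y_P = C_P/C_{A0} = 2.388/5.49 = 0.435.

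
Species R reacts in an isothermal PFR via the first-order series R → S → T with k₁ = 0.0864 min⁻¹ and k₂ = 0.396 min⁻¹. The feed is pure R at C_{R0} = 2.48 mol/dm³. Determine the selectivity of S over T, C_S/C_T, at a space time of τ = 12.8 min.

For first-order series with pure R initially, C_S(τ) = k₁C_{R0}/(k₂−k₁)·(e^(−k₁τ) − e^(−k₂τ)).
e^(−k₁τ) = e^(−0.0864×12.8) = e^(−1.106) = 0.3309; e^(−k₂τ) = e^(−5.069) = 0.006290.
C_S = 0.0864×2.48/(0.396−0.0864) × (0.3309−0.006290) = 0.6921×0.3246 = 0.2247 mol/dm³.
C_R = C_{R0}e^(−k₁τ) = 0.8206 mol/dm³, so C_T = C_{R0}−C_R−C_S = 1.435 mol/dm³; C_S/C_T = 0.157.

0.157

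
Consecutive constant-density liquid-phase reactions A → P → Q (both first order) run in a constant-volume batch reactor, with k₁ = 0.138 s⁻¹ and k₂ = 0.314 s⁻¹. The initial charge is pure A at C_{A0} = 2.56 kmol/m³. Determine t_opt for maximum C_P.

4.67 s

Setting dC_P/dt = 0 gives t_opt = ln(k₂/k₁)/(k₂−k₁).
= ln(0.314/0.138)/(0.314−0.138) = ln(2.275)/0.1760 = 0.8221/0.1760 = 4.67 s.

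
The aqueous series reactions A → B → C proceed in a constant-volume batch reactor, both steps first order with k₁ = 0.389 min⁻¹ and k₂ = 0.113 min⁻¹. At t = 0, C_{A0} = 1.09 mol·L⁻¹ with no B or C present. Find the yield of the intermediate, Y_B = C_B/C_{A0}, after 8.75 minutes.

The intermediate concentration in a first-order A→B→C sequence is C_B = k₁C_{A0}(e^(−k₁t) − e^(−k₂t))/(k₂−k₁).
e^(−k₁t) = e^(−0.389×8.75) = e^(−3.404) = 0.03325; e^(−k₂t) = e^(−0.9888) = 0.3720.
C_B = 0.389×1.09/(0.113−0.389) × (0.03325−0.3720) = (-1.536)×(-0.3388) = 0.5205 mol·L⁻¹.
Y_B = C_B/C_{A0} = 0.5205/1.09 = 0.478.

0.478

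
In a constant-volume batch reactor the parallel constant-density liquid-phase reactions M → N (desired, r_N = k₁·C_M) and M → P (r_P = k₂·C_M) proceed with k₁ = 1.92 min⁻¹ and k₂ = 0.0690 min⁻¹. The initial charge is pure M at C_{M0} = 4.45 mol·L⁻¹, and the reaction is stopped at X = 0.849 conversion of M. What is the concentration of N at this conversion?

3.65 mol·L⁻¹

C_M = C_{M0}(1−X) = 0.6720 mol·L⁻¹.
Both paths are first order in M, so the instantaneous fraction to N is constant: dC_N/d(−C_M) = k₁/(k₁+k₂) = 0.9653.
C_N = 0.9653·(C_{M0}−C_M) = 0.9653×3.778 = 3.65 mol·L⁻¹.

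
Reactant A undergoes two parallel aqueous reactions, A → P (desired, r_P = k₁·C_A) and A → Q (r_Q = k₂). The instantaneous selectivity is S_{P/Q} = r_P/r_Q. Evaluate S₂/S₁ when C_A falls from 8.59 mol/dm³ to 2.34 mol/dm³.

S_{P/Q} = (k₁/k₂)·C_A, so S₂/S₁ = (C_{A,2}/C_{A,1}).
= 2.34/8.59 = 0.272.

0.272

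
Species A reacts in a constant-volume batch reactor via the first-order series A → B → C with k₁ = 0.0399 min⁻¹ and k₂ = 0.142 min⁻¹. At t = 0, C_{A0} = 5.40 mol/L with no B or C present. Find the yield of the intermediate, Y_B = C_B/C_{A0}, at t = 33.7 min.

0.0986

For first-order series with pure A initially, C_B(t) = k₁C_{A0}/(k₂−k₁)·(e^(−k₁t) − e^(−k₂t)).
e^(−k₁t) = e^(−0.0399×33.7) = e^(−1.345) = 0.2606; e^(−k₂t) = e^(−4.785) = 0.008351.
C_B = 0.0399×5.40/(0.142−0.0399) × (0.2606−0.008351) = 2.110×0.2523 = 0.5324 mol/L.
Y_B = C_B/C_{A0} = 0.5324/5.40 = 0.0986.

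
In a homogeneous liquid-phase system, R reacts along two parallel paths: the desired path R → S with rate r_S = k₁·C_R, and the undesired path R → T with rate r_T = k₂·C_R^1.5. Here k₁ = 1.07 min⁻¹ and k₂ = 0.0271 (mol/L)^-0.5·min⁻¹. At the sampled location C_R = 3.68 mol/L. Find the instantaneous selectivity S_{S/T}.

S_{S/T} = r_S/r_T = (k₁·C_R)/(k₂·C_R^1.5) = (k₁/k₂)·C_R^-0.5.
= (1.07×3.680) / (0.0271×3.680^1.5) = 3.938/0.1913 = 20.6.

20.6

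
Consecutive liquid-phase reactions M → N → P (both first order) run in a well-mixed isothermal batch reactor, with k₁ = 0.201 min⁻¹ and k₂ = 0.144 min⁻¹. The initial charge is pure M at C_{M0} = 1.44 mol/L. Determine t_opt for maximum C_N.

5.85 min

For first-order series the maximum of C_N occurs at t_opt = ln(k₂/k₁)/(k₂−k₁).
= ln(0.144/0.201)/(0.144−0.201) = ln(0.7164)/-0.05700 = -0.3335/-0.05700 = 5.85 min.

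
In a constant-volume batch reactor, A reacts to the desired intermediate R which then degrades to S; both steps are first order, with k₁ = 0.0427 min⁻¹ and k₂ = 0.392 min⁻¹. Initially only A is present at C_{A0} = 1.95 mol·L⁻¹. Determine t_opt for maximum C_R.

The intermediate peaks when r₁ = r₂, i.e. k₁e^(−k₁t) = k₂e^(−k₂t), giving t_opt = ln(k₂/k₁)/(k₂−k₁).
= ln(0.392/0.0427)/(0.392−0.0427) = ln(9.180)/0.3493 = 2.217/0.3493 = 6.35 min.

6.35 min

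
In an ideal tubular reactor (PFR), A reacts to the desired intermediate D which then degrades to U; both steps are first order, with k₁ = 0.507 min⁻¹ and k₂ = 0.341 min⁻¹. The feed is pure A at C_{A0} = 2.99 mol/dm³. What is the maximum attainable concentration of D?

1.32 mol/dm³

At the optimum, C_{D,max}/C_{A0} = (k₁/k₂)^[k₂/(k₂−k₁)].
= (0.507/0.341)^(0.341/(0.341−0.507)) = (1.487)^(-2.054) = 0.4427.
C_{D,max} = 0.4427×2.99 = 1.32 mol/dm³.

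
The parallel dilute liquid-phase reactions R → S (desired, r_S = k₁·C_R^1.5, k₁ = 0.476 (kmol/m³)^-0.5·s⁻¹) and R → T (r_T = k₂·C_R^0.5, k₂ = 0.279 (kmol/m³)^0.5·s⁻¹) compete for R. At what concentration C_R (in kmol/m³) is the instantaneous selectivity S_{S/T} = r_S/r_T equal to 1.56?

0.914 kmol/m³

S_{S/T} = (k₁/k₂)·C_R ⇒ C_R = S·k₂/k₁.
= 1.56×0.279/0.476 = 0.914 kmol/m³.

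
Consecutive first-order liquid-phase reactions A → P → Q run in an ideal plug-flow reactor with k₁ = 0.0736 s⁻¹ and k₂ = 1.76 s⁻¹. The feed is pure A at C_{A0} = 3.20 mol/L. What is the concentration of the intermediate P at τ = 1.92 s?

0.116 mol/L

The intermediate concentration in a first-order A→B→C sequence is C_P = k₁C_{A0}(e^(−k₁τ) − e^(−k₂τ))/(k₂−k₁).
e^(−k₁τ) = e^(−0.0736×1.92) = e^(−0.1413) = 0.8682; e^(−k₂τ) = e^(−3.379) = 0.03407.
C_P = 0.0736×3.20/(1.76−0.0736) × (0.8682−0.03407) = 0.1397×0.8341 = 0.1165 mol/L.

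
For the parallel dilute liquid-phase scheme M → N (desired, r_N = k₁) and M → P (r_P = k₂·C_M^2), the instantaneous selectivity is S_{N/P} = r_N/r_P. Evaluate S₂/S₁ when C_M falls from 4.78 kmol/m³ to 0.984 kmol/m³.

23.6

S_{N/P} = (k₁/k₂)·C_M^-2, so S₂/S₁ = (C_{M,2}/C_{M,1})^-2.
= (0.984/4.78)^(-2) = (0.2059)^(-2) = 23.6.
Selectivity toward N rises as C_M falls — low-concentration operation is favoured.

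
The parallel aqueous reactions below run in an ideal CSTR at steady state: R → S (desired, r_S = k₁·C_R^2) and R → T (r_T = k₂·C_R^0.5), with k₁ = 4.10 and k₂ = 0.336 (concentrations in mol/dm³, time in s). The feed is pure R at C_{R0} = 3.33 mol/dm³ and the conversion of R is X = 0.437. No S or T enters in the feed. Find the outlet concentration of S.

Exit C_R = C_{R0}(1−X) = 3.33×0.563 = 1.875 mol/dm³.
Rates in a CSTR are evaluated at the outlet concentration: r_S = 4.10×1.875^2 = 14.41, r_T = 0.336×1.875^0.5 = 0.4601.
Fraction of consumed R going to S: r_S/(r_S+r_T) = 0.9691.
C_S = 0.9691·C_{R0}·X = 0.9691×3.33×0.437 = 1.41 mol/dm³.

1.41 mol/dm³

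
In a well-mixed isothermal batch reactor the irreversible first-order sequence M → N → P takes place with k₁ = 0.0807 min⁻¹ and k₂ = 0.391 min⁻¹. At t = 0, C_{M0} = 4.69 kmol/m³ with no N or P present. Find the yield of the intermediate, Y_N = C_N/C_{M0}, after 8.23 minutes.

0.123

For first-order series with pure M initially, C_N(t) = k₁C_{M0}/(k₂−k₁)·(e^(−k₁t) − e^(−k₂t)).
e^(−k₁t) = e^(−0.0807×8.23) = e^(−0.6642) = 0.5147; e^(−k₂t) = e^(−3.218) = 0.04004.
C_N = 0.0807×4.69/(0.391−0.0807) × (0.5147−0.04004) = 1.220×0.4747 = 0.5790 kmol/m³.
Y_N = C_N/C_{M0} = 0.5790/4.69 = 0.123.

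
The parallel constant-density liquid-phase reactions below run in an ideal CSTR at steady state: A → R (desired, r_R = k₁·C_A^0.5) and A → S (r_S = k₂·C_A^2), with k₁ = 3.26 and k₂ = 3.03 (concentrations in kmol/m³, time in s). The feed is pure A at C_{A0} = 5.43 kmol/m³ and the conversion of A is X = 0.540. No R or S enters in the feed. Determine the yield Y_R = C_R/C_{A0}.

Exit C_A = C_{A0}(1−X) = 5.43×0.460 = 2.498 kmol/m³.
In a CSTR the entire volume is at exit conditions, so r_R = 3.26×2.498^0.5 = 5.152 and r_S = 3.03×2.498^2 = 18.90.
Fraction of consumed A going to R: r_R/(r_R+r_S) = 0.2142.
C_R = 0.2142·C_{A0}·X = 0.2142×5.43×0.540 = 0.628 kmol/m³; Y_R = C_R/C_{A0} = 0.116.

0.116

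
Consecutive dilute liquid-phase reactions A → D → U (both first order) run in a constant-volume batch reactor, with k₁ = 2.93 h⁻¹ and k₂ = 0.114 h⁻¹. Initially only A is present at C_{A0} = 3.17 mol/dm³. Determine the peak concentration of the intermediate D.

Evaluating C_D at t_opt = ln(k₂/k₁)/(k₂−k₁) gives C_{D,max}/C_{A0} = (k₁/k₂)^[k₂/(k₂−k₁)].
= (2.93/0.114)^(0.114/(0.114−2.93)) = (25.70)^(-0.04048) = 0.8768.
C_{D,max} = 0.8768×3.17 = 2.78 mol/dm³.

2.78 mol/dm³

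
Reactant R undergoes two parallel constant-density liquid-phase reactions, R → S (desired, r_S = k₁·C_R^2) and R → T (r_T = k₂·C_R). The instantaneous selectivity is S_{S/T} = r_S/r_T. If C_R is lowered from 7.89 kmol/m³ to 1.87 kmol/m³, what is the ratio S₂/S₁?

S_{S/T} = (k₁/k₂)·C_R, so S₂/S₁ = (C_{R,2}/C_{R,1}).
= 1.87/7.89 = 0.237.

0.237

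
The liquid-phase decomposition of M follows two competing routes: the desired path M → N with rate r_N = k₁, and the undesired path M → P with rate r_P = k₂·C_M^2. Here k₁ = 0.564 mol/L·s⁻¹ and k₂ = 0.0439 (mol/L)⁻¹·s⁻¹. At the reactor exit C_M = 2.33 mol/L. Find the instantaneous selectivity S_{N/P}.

2.37

S_{N/P} = r_N/r_P = (k₁)/(k₂·C_M^2) = (k₁/k₂)·C_M^-2.
= (0.564) / (0.0439×2.330^2) = 0.5640/0.2383 = 2.37.
The undesired path is higher order in M, so low C_M (CSTR or dilute feed) favours N.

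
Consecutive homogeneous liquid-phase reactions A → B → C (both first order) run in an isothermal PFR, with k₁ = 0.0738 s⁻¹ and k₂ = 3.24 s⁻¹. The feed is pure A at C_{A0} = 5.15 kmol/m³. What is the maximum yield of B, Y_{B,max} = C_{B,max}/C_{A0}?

For a first-order series the maximum intermediate yield is C_{B,max}/C_{A0} = (k₁/k₂)^[k₂/(k₂−k₁)].
= (0.0738/3.24)^(3.24/(3.24−0.0738)) = (0.02278)^(1.023) = 0.02086.

0.0209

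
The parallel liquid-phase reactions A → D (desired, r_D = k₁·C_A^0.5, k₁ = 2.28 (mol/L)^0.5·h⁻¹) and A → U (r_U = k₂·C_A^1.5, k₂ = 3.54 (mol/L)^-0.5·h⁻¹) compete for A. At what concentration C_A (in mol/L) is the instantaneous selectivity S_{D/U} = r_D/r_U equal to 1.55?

0.416 mol/L

S_{D/U} = (k₁/k₂)·C_A⁻¹ ⇒ C_A = (S·k₂/k₁)^(-1).
= (1.55×3.54/2.28)^(-1) = (2.407)^(-1) = 0.416 mol/L.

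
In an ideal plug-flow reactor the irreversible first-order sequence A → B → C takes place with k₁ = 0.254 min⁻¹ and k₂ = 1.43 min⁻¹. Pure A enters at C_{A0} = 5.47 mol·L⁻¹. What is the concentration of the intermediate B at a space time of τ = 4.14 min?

The intermediate concentration in a first-order A→B→C sequence is C_B = k₁C_{A0}(e^(−k₁τ) − e^(−k₂τ))/(k₂−k₁).
e^(−k₁τ) = e^(−0.254×4.14) = e^(−1.052) = 0.3494; e^(−k₂τ) = e^(−5.920) = 0.002685.
C_B = 0.254×5.47/(1.43−0.254) × (0.3494−0.002685) = 1.181×0.3467 = 0.4096 mol·L⁻¹.

0.410 mol·L⁻¹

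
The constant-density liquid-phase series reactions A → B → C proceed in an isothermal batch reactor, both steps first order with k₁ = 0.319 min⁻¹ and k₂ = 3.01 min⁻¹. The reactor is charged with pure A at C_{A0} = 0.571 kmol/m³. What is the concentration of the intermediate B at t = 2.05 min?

0.0351 kmol/m³

Solving the coupled first-order balances gives C_B(t) = [k₁/(k₂−k₁)]·C_{A0}·(e^(−k₁t) − e^(−k₂t)).
e^(−k₁t) = e^(−0.319×2.05) = e^(−0.6539) = 0.5200; e^(−k₂t) = e^(−6.170) = 0.002090.
C_B = 0.319×0.571/(3.01−0.319) × (0.5200−0.002090) = 0.06769×0.5179 = 0.03506 kmol/m³.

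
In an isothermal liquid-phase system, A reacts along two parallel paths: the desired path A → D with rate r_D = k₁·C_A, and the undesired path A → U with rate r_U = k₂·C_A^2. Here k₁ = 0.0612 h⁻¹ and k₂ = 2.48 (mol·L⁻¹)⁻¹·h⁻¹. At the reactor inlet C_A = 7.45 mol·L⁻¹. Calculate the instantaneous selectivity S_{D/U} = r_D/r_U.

0.00331

S_{D/U} = r_D/r_U = (k₁·C_A)/(k₂·C_A^2) = (k₁/k₂)·C_A⁻¹.
= (0.0612×7.450) / (2.48×7.450^2) = 0.4559/137.6 = 0.00331.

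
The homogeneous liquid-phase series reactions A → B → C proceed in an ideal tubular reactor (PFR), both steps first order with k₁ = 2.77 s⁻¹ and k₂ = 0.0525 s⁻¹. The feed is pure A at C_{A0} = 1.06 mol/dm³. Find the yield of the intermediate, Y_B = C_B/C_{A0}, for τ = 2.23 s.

Solving the coupled first-order balances gives C_B(τ) = [k₁/(k₂−k₁)]·C_{A0}·(e^(−k₁τ) − e^(−k₂τ)).
e^(−k₁τ) = e^(−2.77×2.23) = e^(−6.177) = 0.002076; e^(−k₂τ) = e^(−0.1171) = 0.8895.
C_B = 2.77×1.06/(0.0525−2.77) × (0.002076−0.8895) = (-1.080)×(-0.8874) = 0.9589 mol/dm³.
Y_B = C_B/C_{A0} = 0.9589/1.06 = 0.905.

0.905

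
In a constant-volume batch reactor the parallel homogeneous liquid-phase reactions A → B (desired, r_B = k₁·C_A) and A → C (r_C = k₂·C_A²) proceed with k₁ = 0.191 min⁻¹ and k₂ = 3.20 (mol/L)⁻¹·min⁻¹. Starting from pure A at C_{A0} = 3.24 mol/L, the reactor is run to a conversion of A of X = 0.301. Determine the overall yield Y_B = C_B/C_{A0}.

0.00645

C_A = C_{A0}(1−X) = 2.265 mol/L.
Along a PFR/batch, dC_B/dC_A = −r_B/(r_B+r_C) = −k₁/(k₁+k₂·C_A).
Integrating from C_{A0} to C_A: C_B = (0.191/3.20)·ln[(0.191+3.20·3.24)/(0.191+3.20·2.26)] = 0.05969·ln(10.56/7.438) = 0.02091 mol/L.
Y_B = C_B/C_{A0} = 0.02091/3.24 = 0.00645.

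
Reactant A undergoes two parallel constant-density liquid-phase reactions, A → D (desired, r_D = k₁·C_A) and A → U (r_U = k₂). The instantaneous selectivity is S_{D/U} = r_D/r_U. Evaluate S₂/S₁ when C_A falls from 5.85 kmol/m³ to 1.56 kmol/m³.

S_{D/U} = (k₁/k₂)·C_A, so S₂/S₁ = (C_{A,2}/C_{A,1}).
= 1.56/5.85 = 0.267.

0.267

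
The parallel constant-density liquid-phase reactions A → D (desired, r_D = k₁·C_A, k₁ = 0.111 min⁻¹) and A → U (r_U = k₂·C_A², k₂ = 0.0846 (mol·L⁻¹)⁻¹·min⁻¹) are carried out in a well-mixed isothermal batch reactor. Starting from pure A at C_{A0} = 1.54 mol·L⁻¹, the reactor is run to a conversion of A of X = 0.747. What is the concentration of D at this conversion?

C_A = C_{A0}(1−X) = 0.3896 mol·L⁻¹.
Along a PFR/batch, dC_D/dC_A = −r_D/(r_D+r_U) = −k₁/(k₁+k₂·C_A).
Integrating from C_{A0} to C_A: C_D = (0.111/0.0846)·ln[(0.111+0.0846·1.54)/(0.111+0.0846·0.390)] = 1.312·ln(0.2413/0.1440) = 0.6776 mol·L⁻¹.

0.678 mol·L⁻¹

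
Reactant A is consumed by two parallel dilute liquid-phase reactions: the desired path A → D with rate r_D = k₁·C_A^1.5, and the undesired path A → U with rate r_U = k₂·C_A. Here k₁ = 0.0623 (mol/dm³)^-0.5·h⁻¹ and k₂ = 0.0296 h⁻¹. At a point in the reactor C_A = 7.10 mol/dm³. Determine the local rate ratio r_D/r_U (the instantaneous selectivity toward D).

S_{D/U} = r_D/r_U = (k₁·C_A^1.5)/(k₂·C_A) = (k₁/k₂)·C_A^0.5.
= (0.0623×7.100^1.5) / (0.0296×7.100) = 1.179/0.2102 = 5.61.

5.61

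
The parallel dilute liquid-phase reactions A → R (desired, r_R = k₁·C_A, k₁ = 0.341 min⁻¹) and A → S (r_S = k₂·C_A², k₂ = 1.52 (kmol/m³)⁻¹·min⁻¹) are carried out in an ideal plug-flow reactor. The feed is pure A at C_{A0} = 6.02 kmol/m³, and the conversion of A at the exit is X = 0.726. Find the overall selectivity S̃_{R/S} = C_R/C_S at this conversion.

C_A = C_{A0}(1−X) = 1.649 kmol/m³.
Along a PFR/batch, dC_R/dC_A = −r_R/(r_R+r_S) = −k₁/(k₁+k₂·C_A).
Integrating from C_{A0} to C_A: C_R = (0.341/1.52)·ln[(0.341+1.52·6.02)/(0.341+1.52·1.65)] = 0.2243·ln(9.491/2.848) = 0.2700 kmol/m³.
C_S = (C_{A0}−C_A)−C_R = 4.100 kmol/m³; S̃_{R/S} = 0.2700/4.100 = 0.0659.

0.0659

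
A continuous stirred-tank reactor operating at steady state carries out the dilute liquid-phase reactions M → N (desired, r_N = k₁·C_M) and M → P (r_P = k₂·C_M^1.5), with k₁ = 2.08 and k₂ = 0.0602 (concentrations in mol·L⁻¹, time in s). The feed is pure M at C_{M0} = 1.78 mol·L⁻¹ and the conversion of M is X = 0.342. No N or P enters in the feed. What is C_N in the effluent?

Exit C_M = C_{M0}(1−X) = 1.78×0.658 = 1.171 mol·L⁻¹.
Rates in a CSTR are evaluated at the outlet concentration: r_N = 2.08×1.171 = 2.436, r_P = 0.0602×1.171^1.5 = 0.07631.
Fraction of consumed M going to N: r_N/(r_N+r_P) = 0.9696.
C_N = 0.9696·C_{M0}·X = 0.9696×1.78×0.342 = 0.590 mol·L⁻¹.

0.590 mol·L⁻¹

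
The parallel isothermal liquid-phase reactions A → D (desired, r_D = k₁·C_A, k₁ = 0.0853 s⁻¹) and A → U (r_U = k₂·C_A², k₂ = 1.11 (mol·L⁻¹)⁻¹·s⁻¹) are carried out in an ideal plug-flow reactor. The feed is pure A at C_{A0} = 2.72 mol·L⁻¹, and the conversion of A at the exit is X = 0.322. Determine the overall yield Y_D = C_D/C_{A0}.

C_A = C_{A0}(1−X) = 1.844 mol·L⁻¹.
Along a PFR/batch, dC_D/dC_A = −r_D/(r_D+r_U) = −k₁/(k₁+k₂·C_A).
Integrating from C_{A0} to C_A: C_D = (0.0853/1.11)·ln[(0.0853+1.11·2.72)/(0.0853+1.11·1.84)] = 0.07685·ln(3.105/2.132) = 0.02887 mol·L⁻¹.
Y_D = C_D/C_{A0} = 0.02887/2.72 = 0.0106.

0.0106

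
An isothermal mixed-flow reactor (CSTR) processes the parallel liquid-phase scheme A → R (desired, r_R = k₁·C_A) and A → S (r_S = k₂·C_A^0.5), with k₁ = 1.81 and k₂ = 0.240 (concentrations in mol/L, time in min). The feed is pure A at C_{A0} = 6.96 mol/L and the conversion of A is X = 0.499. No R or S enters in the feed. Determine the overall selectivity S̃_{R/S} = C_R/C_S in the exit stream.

14.1

Exit C_A = C_{A0}(1−X) = 6.96×0.501 = 3.487 mol/L.
A CSTR operates uniformly at the exit composition, giving r_R = 6.311 and r_S = 0.4482 (each k·C_A^n at C_A = 3.487).
Overall selectivity = C_R/C_S = r_Rτ/(r_Sτ) = r_R/r_S = 14.1.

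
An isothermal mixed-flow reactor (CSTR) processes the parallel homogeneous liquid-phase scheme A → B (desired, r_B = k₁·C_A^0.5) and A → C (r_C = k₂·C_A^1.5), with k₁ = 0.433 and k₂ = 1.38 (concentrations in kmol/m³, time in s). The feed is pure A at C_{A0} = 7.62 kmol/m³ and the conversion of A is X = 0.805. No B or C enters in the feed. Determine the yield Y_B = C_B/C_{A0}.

Exit C_A = C_{A0}(1−X) = 7.62×0.195 = 1.486 kmol/m³.
Rates in a CSTR are evaluated at the outlet concentration: r_B = 0.433×1.486^0.5 = 0.5278, r_C = 1.38×1.486^1.5 = 2.500.
Fraction of consumed A going to B: r_B/(r_B+r_C) = 0.1743.
C_B = 0.1743·C_{A0}·X = 0.1743×7.62×0.805 = 1.07 kmol/m³; Y_B = C_B/C_{A0} = 0.140.

0.140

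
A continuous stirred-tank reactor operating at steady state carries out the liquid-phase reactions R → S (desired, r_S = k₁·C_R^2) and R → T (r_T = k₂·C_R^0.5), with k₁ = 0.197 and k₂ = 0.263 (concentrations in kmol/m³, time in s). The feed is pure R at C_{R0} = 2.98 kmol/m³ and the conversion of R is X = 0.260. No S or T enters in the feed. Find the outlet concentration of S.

0.550 kmol/m³

Exit C_R = C_{R0}(1−X) = 2.98×0.740 = 2.205 kmol/m³.
Rates in a CSTR are evaluated at the outlet concentration: r_S = 0.197×2.205^2 = 0.9580, r_T = 0.263×2.205^0.5 = 0.3906.
Fraction of consumed R going to S: r_S/(r_S+r_T) = 0.7104.
C_S = 0.7104·C_{R0}·X = 0.7104×2.98×0.260 = 0.550 kmol/m³.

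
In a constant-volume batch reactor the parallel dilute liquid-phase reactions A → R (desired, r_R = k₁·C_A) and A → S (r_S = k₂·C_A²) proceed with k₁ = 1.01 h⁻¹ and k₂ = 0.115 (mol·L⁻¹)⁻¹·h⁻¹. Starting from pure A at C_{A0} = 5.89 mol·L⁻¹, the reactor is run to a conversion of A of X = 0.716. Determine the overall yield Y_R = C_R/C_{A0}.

0.505

C_A = C_{A0}(1−X) = 1.673 mol·L⁻¹.
Along a PFR/batch, dC_R/dC_A = −r_R/(r_R+r_S) = −k₁/(k₁+k₂·C_A).
Integrating from C_{A0} to C_A: C_R = (1.01/0.115)·ln[(1.01+0.115·5.89)/(1.01+0.115·1.67)] = 8.783·ln(1.687/1.202) = 2.976 mol·L⁻¹.
Y_R = C_R/C_{A0} = 2.976/5.89 = 0.505.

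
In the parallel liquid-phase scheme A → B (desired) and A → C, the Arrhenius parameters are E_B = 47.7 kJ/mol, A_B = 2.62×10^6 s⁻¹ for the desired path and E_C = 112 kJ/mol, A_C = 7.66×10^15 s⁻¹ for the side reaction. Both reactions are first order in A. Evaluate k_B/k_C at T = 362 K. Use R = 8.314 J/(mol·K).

0.649

k_B/k_C = (A_B/A_C)·exp[−(E_B−E_C)/(RT)] = (A_B/A_C)·exp[(E_C−E_B)/(RT)].
(E_C−E_B)/(RT) = (112−47.7)×10³/(8.314×362) = 64300/3010 = 21.36.
k_B/k_C = (2.62×10^6/7.66×10^15)·exp(21.36) = 3.420×10^-10 × 1.899×10^9 = 0.649.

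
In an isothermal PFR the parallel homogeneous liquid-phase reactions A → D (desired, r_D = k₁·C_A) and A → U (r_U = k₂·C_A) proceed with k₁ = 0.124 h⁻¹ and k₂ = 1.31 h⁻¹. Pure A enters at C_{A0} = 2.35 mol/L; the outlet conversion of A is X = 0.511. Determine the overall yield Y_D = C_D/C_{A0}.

C_A = C_{A0}(1−X) = 1.149 mol/L.
Both paths are first order in A, so the instantaneous fraction to D is constant: dC_D/d(−C_A) = k₁/(k₁+k₂) = 0.08647.
C_D = 0.08647·(C_{A0}−C_A) = 0.08647×1.201 = 0.104 mol/L.
Y_D = C_D/C_{A0} = 0.1038/2.35 = 0.0442.

0.0442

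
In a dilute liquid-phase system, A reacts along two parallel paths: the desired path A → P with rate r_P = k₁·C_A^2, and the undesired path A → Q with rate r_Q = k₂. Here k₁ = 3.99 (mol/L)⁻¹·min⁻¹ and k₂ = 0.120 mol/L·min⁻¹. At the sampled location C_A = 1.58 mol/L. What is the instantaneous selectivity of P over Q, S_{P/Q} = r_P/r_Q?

S_{P/Q} = r_P/r_Q = (k₁·C_A^2)/(k₂) = (k₁/k₂)·C_A^2.
= (3.99×1.580^2) / (0.120) = 9.961/0.1200 = 83.0.
Since the desired path is higher order in A, keeping C_A high (PFR or concentrated feed) favours P.

83.0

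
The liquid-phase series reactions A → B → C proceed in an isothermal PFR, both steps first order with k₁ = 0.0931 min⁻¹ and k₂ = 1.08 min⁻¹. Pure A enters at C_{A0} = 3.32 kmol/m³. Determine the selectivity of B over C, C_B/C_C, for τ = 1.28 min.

Solving the coupled first-order balances gives C_B(τ) = [k₁/(k₂−k₁)]·C_{A0}·(e^(−k₁τ) − e^(−k₂τ)).
e^(−k₁τ) = e^(−0.0931×1.28) = e^(−0.1192) = 0.8877; e^(−k₂τ) = e^(−1.382) = 0.2510.
C_B = 0.0931×3.32/(1.08−0.0931) × (0.8877−0.2510) = 0.3132×0.6367 = 0.1994 kmol/m³.
C_A = C_{A0}e^(−k₁τ) = 2.947 kmol/m³, so C_C = C_{A0}−C_A−C_B = 0.1736 kmol/m³; C_B/C_C = 1.15.

1.15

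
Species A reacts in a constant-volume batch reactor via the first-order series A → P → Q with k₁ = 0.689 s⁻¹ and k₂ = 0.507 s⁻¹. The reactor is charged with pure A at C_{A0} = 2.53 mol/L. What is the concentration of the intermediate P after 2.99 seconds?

0.883 mol/L

Solving the coupled first-order balances gives C_P(t) = [k₁/(k₂−k₁)]·C_{A0}·(e^(−k₁t) − e^(−k₂t)).
e^(−k₁t) = e^(−0.689×2.99) = e^(−2.060) = 0.1274; e^(−k₂t) = e^(−1.516) = 0.2196.
C_P = 0.689×2.53/(0.507−0.689) × (0.1274−0.2196) = (-9.578)×(-0.09216) = 0.8827 mol/L.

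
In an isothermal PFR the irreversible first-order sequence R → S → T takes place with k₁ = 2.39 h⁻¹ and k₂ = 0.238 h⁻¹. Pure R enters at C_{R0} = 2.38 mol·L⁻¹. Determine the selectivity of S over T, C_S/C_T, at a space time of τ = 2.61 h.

For first-order series with pure R initially, C_S(τ) = k₁C_{R0}/(k₂−k₁)·(e^(−k₁τ) − e^(−k₂τ)).
e^(−k₁τ) = e^(−2.39×2.61) = e^(−6.238) = 0.001954; e^(−k₂τ) = e^(−0.6212) = 0.5373.
C_S = 2.39×2.38/(0.238−2.39) × (0.001954−0.5373) = (-2.643)×(-0.5354) = 1.415 mol·L⁻¹.
C_R = C_{R0}e^(−k₁τ) = 0.004650 mol·L⁻¹, so C_T = C_{R0}−C_R−C_S = 0.9603 mol·L⁻¹; C_S/C_T = 1.47.

1.47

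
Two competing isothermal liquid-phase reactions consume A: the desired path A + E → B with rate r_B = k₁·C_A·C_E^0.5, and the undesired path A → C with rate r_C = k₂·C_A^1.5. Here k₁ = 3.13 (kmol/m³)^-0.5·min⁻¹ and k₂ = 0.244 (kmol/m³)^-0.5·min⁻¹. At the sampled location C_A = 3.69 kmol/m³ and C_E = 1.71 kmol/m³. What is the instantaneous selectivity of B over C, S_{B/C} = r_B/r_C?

S_{B/C} = r_B/r_C = (k₁·C_A·C_E^0.5)/(k₂·C_A^1.5) = (k₁/k₂)·C_A^-0.5·C_E^0.5.
= (3.13×3.690×1.710^0.5) / (0.244×3.690^1.5) = 15.10/1.730 = 8.73.

8.73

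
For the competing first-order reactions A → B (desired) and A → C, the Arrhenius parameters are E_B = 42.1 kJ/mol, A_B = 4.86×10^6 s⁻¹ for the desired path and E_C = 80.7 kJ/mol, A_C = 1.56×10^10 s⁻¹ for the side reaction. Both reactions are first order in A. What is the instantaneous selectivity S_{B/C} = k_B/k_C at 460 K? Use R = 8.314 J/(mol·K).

Since both paths have the same order in A, the concentration cancels and S_{B/C} = k_B/k_C = (A_B/A_C)·exp[(E_C−E_B)/(RT)].
(E_C−E_B)/(RT) = (80.7−42.1)×10³/(8.314×460) = 38600/3824 = 10.09.
k_B/k_C = (4.86×10^6/1.56×10^10)·exp(10.09) = 3.115×10^-4 × 24173 = 7.53.

7.53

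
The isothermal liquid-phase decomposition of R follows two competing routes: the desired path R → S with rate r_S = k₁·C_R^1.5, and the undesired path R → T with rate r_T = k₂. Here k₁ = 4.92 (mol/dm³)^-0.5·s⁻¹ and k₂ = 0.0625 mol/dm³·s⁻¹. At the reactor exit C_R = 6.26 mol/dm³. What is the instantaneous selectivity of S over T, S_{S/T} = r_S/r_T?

S_{S/T} = r_S/r_T = (k₁·C_R^1.5)/(k₂) = (k₁/k₂)·C_R^1.5.
= (4.92×6.260^1.5) / (0.0625) = 77.06/0.06250 = 1233.
Since the desired path is higher order in R, keeping C_R high (PFR or concentrated feed) favours S.

1233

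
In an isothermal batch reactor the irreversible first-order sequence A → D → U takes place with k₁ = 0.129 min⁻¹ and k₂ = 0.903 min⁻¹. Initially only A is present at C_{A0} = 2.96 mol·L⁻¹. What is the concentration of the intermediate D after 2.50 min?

The intermediate concentration in a first-order A→B→C sequence is C_D = k₁C_{A0}(e^(−k₁t) − e^(−k₂t))/(k₂−k₁).
e^(−k₁t) = e^(−0.129×2.50) = e^(−0.3225) = 0.7243; e^(−k₂t) = e^(−2.258) = 0.1046.
C_D = 0.129×2.96/(0.903−0.129) × (0.7243−0.1046) = 0.4933×0.6197 = 0.3057 mol·L⁻¹.

0.306 mol·L⁻¹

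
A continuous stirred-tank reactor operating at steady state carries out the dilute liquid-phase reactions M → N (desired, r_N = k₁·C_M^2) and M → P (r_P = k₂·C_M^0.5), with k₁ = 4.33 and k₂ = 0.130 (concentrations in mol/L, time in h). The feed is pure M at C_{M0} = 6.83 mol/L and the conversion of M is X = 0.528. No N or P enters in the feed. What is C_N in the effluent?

3.59 mol/L

Exit C_M = C_{M0}(1−X) = 6.83×0.472 = 3.224 mol/L.
Rates in a CSTR are evaluated at the outlet concentration: r_N = 4.33×3.224^2 = 45.00, r_P = 0.130×3.224^0.5 = 0.2334.
Fraction of consumed M going to N: r_N/(r_N+r_P) = 0.9948.
C_N = 0.9948·C_{M0}·X = 0.9948×6.83×0.528 = 3.59 mol/L.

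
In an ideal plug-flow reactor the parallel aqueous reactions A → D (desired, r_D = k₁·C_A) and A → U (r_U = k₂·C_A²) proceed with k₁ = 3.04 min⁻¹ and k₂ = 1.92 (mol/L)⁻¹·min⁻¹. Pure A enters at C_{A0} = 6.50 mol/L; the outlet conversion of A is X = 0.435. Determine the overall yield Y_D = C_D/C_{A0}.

C_A = C_{A0}(1−X) = 3.672 mol/L.
Along a PFR/batch, dC_D/dC_A = −r_D/(r_D+r_U) = −k₁/(k₁+k₂·C_A).
Integrating from C_{A0} to C_A: C_D = (3.04/1.92)·ln[(3.04+1.92·6.50)/(3.04+1.92·3.67)] = 1.583·ln(15.52/10.09) = 0.6816 mol/L.
Y_D = C_D/C_{A0} = 0.6816/6.50 = 0.105.

0.105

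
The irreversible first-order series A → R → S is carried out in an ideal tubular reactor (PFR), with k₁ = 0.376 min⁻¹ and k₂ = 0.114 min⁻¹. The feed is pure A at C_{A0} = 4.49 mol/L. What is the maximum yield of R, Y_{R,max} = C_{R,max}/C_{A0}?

0.595

At the optimum, C_{R,max}/C_{A0} = (k₁/k₂)^[k₂/(k₂−k₁)].
= (0.376/0.114)^(0.114/(0.114−0.376)) = (3.298)^(-0.4351) = 0.5950.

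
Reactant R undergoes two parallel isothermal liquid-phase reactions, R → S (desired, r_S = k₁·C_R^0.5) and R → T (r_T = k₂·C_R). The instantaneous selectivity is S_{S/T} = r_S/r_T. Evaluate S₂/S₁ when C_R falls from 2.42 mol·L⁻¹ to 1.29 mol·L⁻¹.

1.37

S_{S/T} = (k₁/k₂)·C_R^-0.5, so S₂/S₁ = (C_{R,2}/C_{R,1})^-0.5.
= (1.29/2.42)^(-0.5) = (0.5331)^(-0.5) = 1.37.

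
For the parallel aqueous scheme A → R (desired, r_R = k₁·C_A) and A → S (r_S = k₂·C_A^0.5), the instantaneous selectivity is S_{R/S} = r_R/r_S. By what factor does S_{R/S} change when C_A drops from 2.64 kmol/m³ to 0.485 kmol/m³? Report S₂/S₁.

0.429

S_{R/S} = (k₁/k₂)·C_A^0.5, so S₂/S₁ = (C_{A,2}/C_{A,1})^0.5.
= (0.485/2.64)^0.5 = (0.1837)^0.5 = 0.429.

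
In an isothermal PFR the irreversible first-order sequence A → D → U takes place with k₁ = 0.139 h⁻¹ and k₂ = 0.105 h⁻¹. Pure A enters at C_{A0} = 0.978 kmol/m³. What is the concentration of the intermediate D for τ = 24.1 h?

0.178 kmol/m³

The intermediate concentration in a first-order A→B→C sequence is C_D = k₁C_{A0}(e^(−k₁τ) − e^(−k₂τ))/(k₂−k₁).
e^(−k₁τ) = e^(−0.139×24.1) = e^(−3.350) = 0.03509; e^(−k₂τ) = e^(−2.530) = 0.07962.
C_D = 0.139×0.978/(0.105−0.139) × (0.03509−0.07962) = (-3.998)×(-0.04453) = 0.1780 kmol/m³.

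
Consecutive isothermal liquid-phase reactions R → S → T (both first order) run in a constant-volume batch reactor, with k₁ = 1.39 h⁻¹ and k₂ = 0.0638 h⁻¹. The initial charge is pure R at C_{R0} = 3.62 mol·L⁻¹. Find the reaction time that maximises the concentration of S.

For first-order series the maximum of C_S occurs at t_opt = ln(k₂/k₁)/(k₂−k₁).
= ln(0.0638/1.39)/(0.0638−1.39) = ln(0.04590)/-1.326 = -3.081/-1.326 = 2.32 h.

2.32 h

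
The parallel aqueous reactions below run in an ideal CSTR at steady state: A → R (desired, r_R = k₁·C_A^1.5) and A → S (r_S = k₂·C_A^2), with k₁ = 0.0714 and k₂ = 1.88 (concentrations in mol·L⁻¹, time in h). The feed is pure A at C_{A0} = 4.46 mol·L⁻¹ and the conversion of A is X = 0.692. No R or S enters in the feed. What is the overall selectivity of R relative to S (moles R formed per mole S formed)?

0.0324

Exit C_A = C_{A0}(1−X) = 4.46×0.308 = 1.374 mol·L⁻¹.
In a CSTR the entire volume is at exit conditions, so r_R = 0.0714×1.374^1.5 = 0.1150 and r_S = 1.88×1.374^2 = 3.548.
Overall selectivity = C_R/C_S = r_Rτ/(r_Sτ) = r_R/r_S = 0.0324.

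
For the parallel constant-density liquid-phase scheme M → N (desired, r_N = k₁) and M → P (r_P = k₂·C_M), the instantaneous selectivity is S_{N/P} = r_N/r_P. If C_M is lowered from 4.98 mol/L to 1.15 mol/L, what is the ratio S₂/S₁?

4.33

S_{N/P} = (k₁/k₂)·C_M⁻¹, so S₂/S₁ = (C_{M,2}/C_{M,1})⁻¹.
= 4.98/1.15 = 4.33.
Selectivity toward N rises as C_M falls — low-concentration operation is favoured.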